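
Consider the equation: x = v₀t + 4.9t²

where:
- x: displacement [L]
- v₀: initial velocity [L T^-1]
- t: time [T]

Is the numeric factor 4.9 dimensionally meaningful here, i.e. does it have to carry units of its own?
Yes

x has dimensions [L], while t² alone has dimensions [T^2]. For the equation to balance, the factor 4.9 must carry dimensions [L T^-2] — it is a dimensional constant (a numerical value of a physical quantity with its units suppressed), not a pure number.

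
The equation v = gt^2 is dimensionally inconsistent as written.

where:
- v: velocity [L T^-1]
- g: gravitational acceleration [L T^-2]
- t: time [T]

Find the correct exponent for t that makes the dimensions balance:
The exponent of t should be 1: v = gt

The LHS v has dimensions [L T^-1]; t has dimensions [T].
As written, the RHS gt^2 (exponent 2 on t) has dimensions [L], which does not match.
With exponent 1, the RHS gt has dimensions [L T^-1], matching the LHS.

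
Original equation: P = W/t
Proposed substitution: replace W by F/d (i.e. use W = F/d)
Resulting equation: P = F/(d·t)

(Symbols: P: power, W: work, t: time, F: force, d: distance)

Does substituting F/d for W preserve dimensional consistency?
No

[W] = [L^2 M T^-2] and [F/d] = [M T^-2]. These differ, so the substitution replaces a quantity by one of different dimensions and the result P = F/(d·t) has LHS [L^2 M T^-3] vs RHS [M T^-3] — inconsistent.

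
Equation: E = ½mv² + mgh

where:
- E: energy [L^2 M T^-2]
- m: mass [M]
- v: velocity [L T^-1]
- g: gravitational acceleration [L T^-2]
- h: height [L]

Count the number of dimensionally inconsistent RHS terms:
0

LHS E: [L^2 M T^-2]
- ½mv²: [L^2 M T^-2] ✓
- mgh: [L^2 M T^-2] ✓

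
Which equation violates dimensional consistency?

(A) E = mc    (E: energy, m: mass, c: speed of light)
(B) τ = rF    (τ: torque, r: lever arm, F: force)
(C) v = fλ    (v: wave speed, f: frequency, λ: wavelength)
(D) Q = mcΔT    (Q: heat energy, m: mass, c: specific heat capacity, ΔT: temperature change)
(A) E = mc

The equation (A) E = mc is dimensionally incorrect.

LHS (E): [L^2 M T^-2]
RHS (mc): [L M T^-1] ✗

The dimensions do not match. The other three equations balance.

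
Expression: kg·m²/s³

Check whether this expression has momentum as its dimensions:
No

The expression kg·m²/s³ has dimensions [L^2 M T^-3], but momentum has dimensions [L M T^-1].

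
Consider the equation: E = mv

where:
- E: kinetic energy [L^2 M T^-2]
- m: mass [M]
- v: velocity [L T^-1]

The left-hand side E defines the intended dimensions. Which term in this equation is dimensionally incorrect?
The right-hand side term mv

E has dimensions [L^2 M T^-2], but mv has dimensions [L M T^-1], so the term mv is dimensionally wrong for E.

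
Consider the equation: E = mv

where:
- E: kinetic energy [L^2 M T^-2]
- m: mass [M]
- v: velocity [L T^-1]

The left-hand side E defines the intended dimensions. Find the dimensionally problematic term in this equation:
The right-hand side term mv

E has dimensions [L^2 M T^-2], but mv has dimensions [L M T^-1], so the term mv is dimensionally wrong for E.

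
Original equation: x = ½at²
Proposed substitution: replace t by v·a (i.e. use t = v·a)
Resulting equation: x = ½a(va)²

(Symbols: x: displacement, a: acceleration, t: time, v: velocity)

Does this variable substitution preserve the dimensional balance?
No

[t] = [T] and [v·a] = [L^2 T^-3]. These differ, so the substitution replaces a quantity by one of different dimensions and the result x = ½a(va)² has LHS [L] vs RHS [L^5 T^-8] — inconsistent.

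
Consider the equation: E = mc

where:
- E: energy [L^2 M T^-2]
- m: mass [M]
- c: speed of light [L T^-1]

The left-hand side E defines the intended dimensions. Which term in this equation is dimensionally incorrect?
The right-hand side term mc

E has dimensions [L^2 M T^-2], but mc has dimensions [L M T^-1], so the term mc is dimensionally wrong for E.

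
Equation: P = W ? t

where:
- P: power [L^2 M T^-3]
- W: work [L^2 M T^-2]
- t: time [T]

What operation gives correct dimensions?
division (÷): P = W ÷ t

P [L^2 M T^-3]; W [L^2 M T^-2]; t [T].
W × t → [L^2 M T^-1] ✗
W ÷ t → [L^2 M T^-3] ✓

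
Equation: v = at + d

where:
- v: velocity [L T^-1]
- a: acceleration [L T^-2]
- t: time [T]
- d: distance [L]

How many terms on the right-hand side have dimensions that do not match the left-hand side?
1

LHS v: [L T^-1]
- at: [L T^-1] ✓
- d: [L] ✗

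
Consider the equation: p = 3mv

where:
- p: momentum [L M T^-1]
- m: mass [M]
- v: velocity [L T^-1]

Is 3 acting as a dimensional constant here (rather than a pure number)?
No

p has dimensions [L M T^-1] and mv already has dimensions [L M T^-1], so the equation balances without 3 contributing any dimensions. 3 is a pure (dimensionless) number; changing or removing it would not affect dimensional consistency.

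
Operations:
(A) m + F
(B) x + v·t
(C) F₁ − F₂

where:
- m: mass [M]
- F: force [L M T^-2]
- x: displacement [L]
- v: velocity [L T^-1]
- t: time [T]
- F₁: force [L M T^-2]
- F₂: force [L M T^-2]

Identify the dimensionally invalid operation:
(A) m + F

(A) m + F: m [M] and F [L M T^-2] — different dimensions cannot be added/subtracted ✗
(B) x + v·t: x [L] and v·t [L] — same dimensions ✓
(C) F₁ − F₂: F₁ [L M T^-2] and F₂ [L M T^-2] — same dimensions ✓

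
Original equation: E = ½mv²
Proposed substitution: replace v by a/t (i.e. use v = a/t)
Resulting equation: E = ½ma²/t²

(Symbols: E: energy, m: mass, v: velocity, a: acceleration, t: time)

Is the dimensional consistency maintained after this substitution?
No

[v] = [L T^-1] and [a/t] = [L T^-3]. These differ, so the substitution replaces a quantity by one of different dimensions and the result E = ½ma²/t² has LHS [L^2 M T^-2] vs RHS [L^2 M T^-6] — inconsistent.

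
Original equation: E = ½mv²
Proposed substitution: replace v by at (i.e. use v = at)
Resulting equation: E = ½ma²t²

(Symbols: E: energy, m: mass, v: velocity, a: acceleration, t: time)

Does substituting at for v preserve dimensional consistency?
Yes

[v] = [L T^-1] and [at] = [L T^-1]. These match, so the substitution replaces a quantity by one of the same dimensions and the result E = ½ma²t² has LHS [L^2 M T^-2] vs RHS [L^2 M T^-2] — still consistent.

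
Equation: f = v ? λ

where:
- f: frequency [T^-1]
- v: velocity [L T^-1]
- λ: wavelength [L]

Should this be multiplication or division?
division (÷): f = v ÷ λ

f [T^-1]; v [L T^-1]; λ [L].
v × λ → [L^2 T^-1] ✗
v ÷ λ → [T^-1] ✓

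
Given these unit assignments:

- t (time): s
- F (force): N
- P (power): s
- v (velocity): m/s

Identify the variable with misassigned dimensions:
P

The variable P (power) should have units W, not s.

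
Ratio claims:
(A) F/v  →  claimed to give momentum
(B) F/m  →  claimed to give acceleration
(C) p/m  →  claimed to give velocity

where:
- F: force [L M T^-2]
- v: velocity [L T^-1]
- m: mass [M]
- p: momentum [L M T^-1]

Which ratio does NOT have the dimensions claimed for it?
(A) F/v does not give momentum

(A) F/v: [M T^-1] ≠ momentum [L M T^-1] ✗
(B) F/m: [L T^-2] = acceleration [L T^-2] ✓
(C) p/m: [L T^-1] = velocity [L T^-1] ✓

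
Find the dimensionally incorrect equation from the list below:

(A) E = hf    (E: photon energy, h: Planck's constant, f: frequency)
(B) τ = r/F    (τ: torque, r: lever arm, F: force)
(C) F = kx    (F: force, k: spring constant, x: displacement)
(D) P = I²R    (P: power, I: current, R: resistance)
(B) τ = r/F

The equation (B) τ = r/F is dimensionally incorrect.

LHS (τ): [L^2 M T^-2]
RHS (r/F): [M^-1 T^2] ✗

The dimensions do not match. The other three equations balance.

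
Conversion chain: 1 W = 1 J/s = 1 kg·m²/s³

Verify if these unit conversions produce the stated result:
The chain is correct (no errors).

Correct: Watt is Joule per second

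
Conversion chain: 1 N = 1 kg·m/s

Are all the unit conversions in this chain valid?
The chain is incorrect (it contains an error).

Incorrect: Newton is kg·m/s², not kg·m/s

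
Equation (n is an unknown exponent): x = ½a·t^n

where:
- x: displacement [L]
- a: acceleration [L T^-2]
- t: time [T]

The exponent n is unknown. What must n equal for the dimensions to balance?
n = 2

x has dimensions [L]; t has dimensions [T].
The rest of the RHS has dimensions [L T^-2], so t^n must supply [T^2].
With n = 2: ½a·t^2 has dimensions [L], matching the LHS ✓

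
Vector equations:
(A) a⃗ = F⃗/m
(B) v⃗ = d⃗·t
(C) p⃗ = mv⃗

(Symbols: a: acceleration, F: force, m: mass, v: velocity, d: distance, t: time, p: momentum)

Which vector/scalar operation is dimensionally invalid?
(B) v⃗ = d⃗·t

(A) a⃗ = F⃗/m: LHS [L T^-2], RHS [L T^-2] ✓ — force (vector) divided by mass (scalar)
(B) v⃗ = d⃗·t: LHS [L T^-1], RHS [L T] ✗ — velocity is displacement per time; should be d⃗/t
(C) p⃗ = mv⃗: LHS [L M T^-1], RHS [L M T^-1] ✓ — mass (scalar) times velocity (vector)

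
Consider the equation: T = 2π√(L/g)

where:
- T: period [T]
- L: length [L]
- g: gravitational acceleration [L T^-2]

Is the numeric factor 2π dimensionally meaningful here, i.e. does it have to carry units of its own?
No

T has dimensions [T] and √(L/g) already has dimensions [T], so the equation balances without 2π contributing any dimensions. 2π is a pure (dimensionless) number; changing or removing it would not affect dimensional consistency.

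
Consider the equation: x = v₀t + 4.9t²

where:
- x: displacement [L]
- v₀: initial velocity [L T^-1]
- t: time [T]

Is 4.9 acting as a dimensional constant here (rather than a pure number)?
Yes

x has dimensions [L], while t² alone has dimensions [T^2]. For the equation to balance, the factor 4.9 must carry dimensions [L T^-2] — it is a dimensional constant (a numerical value of a physical quantity with its units suppressed), not a pure number.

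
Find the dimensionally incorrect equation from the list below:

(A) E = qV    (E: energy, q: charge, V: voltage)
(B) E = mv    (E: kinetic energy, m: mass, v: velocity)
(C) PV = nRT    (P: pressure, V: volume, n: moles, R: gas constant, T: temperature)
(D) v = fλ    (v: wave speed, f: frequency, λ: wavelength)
(B) E = mv

The equation (B) E = mv is dimensionally incorrect.

LHS (E): [L^2 M T^-2]
RHS (mv): [L M T^-1] ✗

The dimensions do not match. The other three equations balance.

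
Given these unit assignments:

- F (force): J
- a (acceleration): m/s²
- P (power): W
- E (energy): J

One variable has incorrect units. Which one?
F

The variable F (force) should have units N, not J.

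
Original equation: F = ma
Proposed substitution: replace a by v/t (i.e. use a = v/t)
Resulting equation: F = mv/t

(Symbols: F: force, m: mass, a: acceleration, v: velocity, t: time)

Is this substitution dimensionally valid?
Yes

[a] = [L T^-2] and [v/t] = [L T^-2]. These match, so the substitution replaces a quantity by one of the same dimensions and the result F = mv/t has LHS [L M T^-2] vs RHS [L M T^-2] — still consistent.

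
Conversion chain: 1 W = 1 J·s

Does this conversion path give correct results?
The chain is incorrect (it contains an error).

Incorrect: Watt is J/s, not J·s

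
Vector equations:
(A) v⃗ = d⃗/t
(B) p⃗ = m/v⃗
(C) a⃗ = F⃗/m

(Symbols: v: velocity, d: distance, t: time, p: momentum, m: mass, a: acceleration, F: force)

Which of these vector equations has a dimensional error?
(B) p⃗ = m/v⃗

(A) v⃗ = d⃗/t: LHS [L T^-1], RHS [L T^-1] ✓ — displacement (vector) divided by time (scalar)
(B) p⃗ = m/v⃗: LHS [L M T^-1], RHS [L^-1 M T] ✗ — momentum is mass times velocity; should be mv⃗ (and division by a vector is undefined)
(C) a⃗ = F⃗/m: LHS [L T^-2], RHS [L T^-2] ✓ — force (vector) divided by mass (scalar)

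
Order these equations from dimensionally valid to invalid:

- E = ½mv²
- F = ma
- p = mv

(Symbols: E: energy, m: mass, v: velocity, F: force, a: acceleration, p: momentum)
Dimensionally correct: E = ½mv², F = ma, p = mv
Dimensionally incorrect: none
Ordered (correct first, then incorrect): E = ½mv², F = ma, p = mv

- E = ½mv²: LHS [L^2 M T^-2], RHS [L^2 M T^-2] → correct ✓
- F = ma: LHS [L M T^-2], RHS [L M T^-2] → correct ✓
- p = mv: LHS [L M T^-1], RHS [L M T^-1] → correct ✓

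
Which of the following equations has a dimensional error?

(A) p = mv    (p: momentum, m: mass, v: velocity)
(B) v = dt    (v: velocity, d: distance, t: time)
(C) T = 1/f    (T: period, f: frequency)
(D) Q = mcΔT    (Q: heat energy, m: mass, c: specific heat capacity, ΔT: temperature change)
(B) v = dt

The equation (B) v = dt is dimensionally incorrect.

LHS (v): [L T^-1]
RHS (dt): [L T] ✗

The dimensions do not match. The other three equations balance.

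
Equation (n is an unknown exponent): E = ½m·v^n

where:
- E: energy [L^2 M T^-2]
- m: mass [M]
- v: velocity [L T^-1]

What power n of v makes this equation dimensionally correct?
n = 2

E has dimensions [L^2 M T^-2]; v has dimensions [L T^-1].
The rest of the RHS has dimensions [M], so v^n must supply [L^2 T^-2].
With n = 2: ½m·v^2 has dimensions [L^2 M T^-2], matching the LHS ✓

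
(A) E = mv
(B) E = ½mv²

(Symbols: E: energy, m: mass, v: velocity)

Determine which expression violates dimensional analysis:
(A)

(A) E = mv: LHS [L^2 M T^-2], RHS [L M T^-1] ✗
(B) E = ½mv²: LHS [L^2 M T^-2], RHS [L^2 M T^-2] ✓

Expression (A) E = mv is dimensionally incorrect.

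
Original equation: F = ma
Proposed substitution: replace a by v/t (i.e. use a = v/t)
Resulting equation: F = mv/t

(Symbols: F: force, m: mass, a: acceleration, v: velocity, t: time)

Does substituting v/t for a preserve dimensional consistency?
Yes

[a] = [L T^-2] and [v/t] = [L T^-2]. These match, so the substitution replaces a quantity by one of the same dimensions and the result F = mv/t has LHS [L M T^-2] vs RHS [L M T^-2] — still consistent.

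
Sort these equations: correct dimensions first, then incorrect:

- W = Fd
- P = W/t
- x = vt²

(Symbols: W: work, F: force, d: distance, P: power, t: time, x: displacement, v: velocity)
Dimensionally correct: W = Fd, P = W/t
Dimensionally incorrect: x = vt²
Ordered (correct first, then incorrect): W = Fd, P = W/t, x = vt²

- W = Fd: LHS [L^2 M T^-2], RHS [L^2 M T^-2] → correct ✓
- P = W/t: LHS [L^2 M T^-3], RHS [L^2 M T^-3] → correct ✓
- x = vt²: LHS [L], RHS [L T] → incorrect ✗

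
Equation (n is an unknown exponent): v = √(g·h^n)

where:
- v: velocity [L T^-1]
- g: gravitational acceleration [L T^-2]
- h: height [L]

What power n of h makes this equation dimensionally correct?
n = 1

v has dimensions [L T^-1]; h has dimensions [L].
With n = 1: √(g·h^1) has dimensions [L T^-1], matching the LHS ✓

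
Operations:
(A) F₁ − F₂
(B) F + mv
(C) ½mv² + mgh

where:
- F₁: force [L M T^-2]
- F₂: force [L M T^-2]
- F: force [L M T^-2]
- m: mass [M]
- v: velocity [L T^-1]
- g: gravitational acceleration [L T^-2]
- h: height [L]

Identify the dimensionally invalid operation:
(B) F + mv

(A) F₁ − F₂: F₁ [L M T^-2] and F₂ [L M T^-2] — same dimensions ✓
(B) F + mv: F [L M T^-2] and mv [L M T^-1] — different dimensions cannot be added/subtracted ✗
(C) ½mv² + mgh: ½mv² [L^2 M T^-2] and mgh [L^2 M T^-2] — same dimensions ✓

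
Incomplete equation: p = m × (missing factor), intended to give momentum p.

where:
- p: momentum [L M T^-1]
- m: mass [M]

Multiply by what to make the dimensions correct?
v (velocity), dimensions [L T^-1]

p has dimensions [L M T^-1] and m has dimensions [M].
The missing factor must have dimensions [L M T^-1] / [M] = [L T^-1], i.e. velocity (v).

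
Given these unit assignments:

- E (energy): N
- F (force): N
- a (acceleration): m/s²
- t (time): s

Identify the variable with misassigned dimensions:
E

The variable E (energy) should have units J, not N.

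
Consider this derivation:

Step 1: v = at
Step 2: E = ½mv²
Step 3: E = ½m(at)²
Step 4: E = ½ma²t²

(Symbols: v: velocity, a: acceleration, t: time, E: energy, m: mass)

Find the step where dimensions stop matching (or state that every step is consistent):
No step introduces an error — all steps are dimensionally consistent.

Step 1: v = at → LHS [L T^-1], RHS [L T^-1] ✓
Step 2: E = ½mv² → LHS [L^2 M T^-2], RHS [L^2 M T^-2] ✓
Step 3: E = ½m(at)² → LHS [L^2 M T^-2], RHS [L^2 M T^-2] ✓
Step 4: E = ½ma²t² → LHS [L^2 M T^-2], RHS [L^2 M T^-2] ✓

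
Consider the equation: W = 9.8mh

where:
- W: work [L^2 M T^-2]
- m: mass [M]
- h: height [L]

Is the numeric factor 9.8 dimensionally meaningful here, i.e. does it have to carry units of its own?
Yes

W has dimensions [L^2 M T^-2], while mh alone has dimensions [L M]. For the equation to balance, the factor 9.8 must carry dimensions [L T^-2] — it is a dimensional constant (a numerical value of a physical quantity with its units suppressed), not a pure number.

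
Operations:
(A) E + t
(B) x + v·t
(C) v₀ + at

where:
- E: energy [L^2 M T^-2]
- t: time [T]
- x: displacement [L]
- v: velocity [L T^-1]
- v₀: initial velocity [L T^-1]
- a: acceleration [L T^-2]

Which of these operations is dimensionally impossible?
(A) E + t

(A) E + t: E [L^2 M T^-2] and t [T] — different dimensions cannot be added/subtracted ✗
(B) x + v·t: x [L] and v·t [L] — same dimensions ✓
(C) v₀ + at: v₀ [L T^-1] and at [L T^-1] — same dimensions ✓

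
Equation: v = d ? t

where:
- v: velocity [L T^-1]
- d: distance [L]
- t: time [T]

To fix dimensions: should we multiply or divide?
division (÷): v = d ÷ t

v [L T^-1]; d [L]; t [T].
d × t → [L T] ✗
d ÷ t → [L T^-1] ✓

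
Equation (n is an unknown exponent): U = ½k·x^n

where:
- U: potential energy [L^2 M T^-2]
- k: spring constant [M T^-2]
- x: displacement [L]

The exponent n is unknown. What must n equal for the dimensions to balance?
n = 2

U has dimensions [L^2 M T^-2]; x has dimensions [L].
The rest of the RHS has dimensions [M T^-2], so x^n must supply [L^2].
With n = 2: ½k·x^2 has dimensions [L^2 M T^-2], matching the LHS ✓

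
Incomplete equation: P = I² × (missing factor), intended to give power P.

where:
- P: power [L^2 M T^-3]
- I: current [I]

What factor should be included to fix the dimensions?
R (resistance), dimensions [I^-2 L^2 M T^-3]

P has dimensions [L^2 M T^-3] and I² has dimensions [I^2].
The missing factor must have dimensions [L^2 M T^-3] / [I^2] = [I^-2 L^2 M T^-3], i.e. resistance (R).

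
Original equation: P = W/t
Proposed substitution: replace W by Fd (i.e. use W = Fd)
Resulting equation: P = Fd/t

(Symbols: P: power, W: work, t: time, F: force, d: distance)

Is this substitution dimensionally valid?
Yes

[W] = [L^2 M T^-2] and [Fd] = [L^2 M T^-2]. These match, so the substitution replaces a quantity by one of the same dimensions and the result P = Fd/t has LHS [L^2 M T^-3] vs RHS [L^2 M T^-3] — still consistent.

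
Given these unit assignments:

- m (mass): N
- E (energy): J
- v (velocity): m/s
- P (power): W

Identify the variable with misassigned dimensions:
m

The variable m (mass) should have units kg, not N.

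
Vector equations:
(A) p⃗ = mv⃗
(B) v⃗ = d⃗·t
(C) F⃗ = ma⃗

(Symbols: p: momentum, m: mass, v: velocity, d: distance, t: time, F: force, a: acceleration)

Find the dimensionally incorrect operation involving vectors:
(B) v⃗ = d⃗·t

(A) p⃗ = mv⃗: LHS [L M T^-1], RHS [L M T^-1] ✓ — mass (scalar) times velocity (vector)
(B) v⃗ = d⃗·t: LHS [L T^-1], RHS [L T] ✗ — velocity is displacement per time; should be d⃗/t
(C) F⃗ = ma⃗: LHS [L M T^-2], RHS [L M T^-2] ✓ — Force and acceleration are vectors, mass is a scalar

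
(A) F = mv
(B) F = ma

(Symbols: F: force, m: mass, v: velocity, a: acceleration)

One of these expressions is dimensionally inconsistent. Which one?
(A)

(A) F = mv: LHS [L M T^-2], RHS [L M T^-1] ✗
(B) F = ma: LHS [L M T^-2], RHS [L M T^-2] ✓

Expression (A) F = mv is dimensionally incorrect.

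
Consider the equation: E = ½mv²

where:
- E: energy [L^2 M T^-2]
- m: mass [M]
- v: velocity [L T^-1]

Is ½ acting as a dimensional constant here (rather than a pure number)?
No

E has dimensions [L^2 M T^-2] and mv² already has dimensions [L^2 M T^-2], so the equation balances without ½ contributing any dimensions. ½ is a pure (dimensionless) number; changing or removing it would not affect dimensional consistency.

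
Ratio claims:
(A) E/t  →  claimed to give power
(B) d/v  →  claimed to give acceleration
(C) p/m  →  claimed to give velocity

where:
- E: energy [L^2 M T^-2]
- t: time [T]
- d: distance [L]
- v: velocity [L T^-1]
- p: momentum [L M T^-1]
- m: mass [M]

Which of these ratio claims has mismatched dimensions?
(B) d/v does not give acceleration

(A) E/t: [L^2 M T^-3] = power [L^2 M T^-3] ✓
(B) d/v: [T] ≠ acceleration [L T^-2] ✗
(C) p/m: [L T^-1] = velocity [L T^-1] ✓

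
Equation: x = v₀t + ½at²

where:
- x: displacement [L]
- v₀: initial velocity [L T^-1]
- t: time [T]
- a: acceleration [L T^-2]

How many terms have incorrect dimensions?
0

LHS x: [L]
- v₀t: [L] ✓
- ½at²: [L] ✓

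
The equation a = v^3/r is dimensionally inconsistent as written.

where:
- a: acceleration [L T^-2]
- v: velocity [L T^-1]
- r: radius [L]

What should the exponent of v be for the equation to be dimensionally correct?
The exponent of v should be 2: a = v^2/r

The LHS a has dimensions [L T^-2]; v has dimensions [L T^-1].
As written, the RHS v^3/r (exponent 3 on v) has dimensions [L^2 T^-3], which does not match.
With exponent 2, the RHS v^2/r has dimensions [L T^-2], matching the LHS.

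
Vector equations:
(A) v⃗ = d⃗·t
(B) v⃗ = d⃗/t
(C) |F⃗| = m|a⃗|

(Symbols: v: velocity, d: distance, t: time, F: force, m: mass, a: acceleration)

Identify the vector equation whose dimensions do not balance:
(A) v⃗ = d⃗·t

(A) v⃗ = d⃗·t: LHS [L T^-1], RHS [L T] ✗ — velocity is displacement per time; should be d⃗/t
(B) v⃗ = d⃗/t: LHS [L T^-1], RHS [L T^-1] ✓ — displacement (vector) divided by time (scalar)
(C) |F⃗| = m|a⃗|: LHS [L M T^-2], RHS [L M T^-2] ✓ — magnitudes of vectors are scalars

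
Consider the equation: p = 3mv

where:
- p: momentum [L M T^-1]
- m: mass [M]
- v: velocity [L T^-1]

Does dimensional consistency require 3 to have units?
No

p has dimensions [L M T^-1] and mv already has dimensions [L M T^-1], so the equation balances without 3 contributing any dimensions. 3 is a pure (dimensionless) number; changing or removing it would not affect dimensional consistency.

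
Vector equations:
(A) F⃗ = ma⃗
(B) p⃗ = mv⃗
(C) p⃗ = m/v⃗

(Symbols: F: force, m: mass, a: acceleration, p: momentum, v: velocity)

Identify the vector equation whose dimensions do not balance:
(C) p⃗ = m/v⃗

(A) F⃗ = ma⃗: LHS [L M T^-2], RHS [L M T^-2] ✓ — Force and acceleration are vectors, mass is a scalar
(B) p⃗ = mv⃗: LHS [L M T^-1], RHS [L M T^-1] ✓ — mass (scalar) times velocity (vector)
(C) p⃗ = m/v⃗: LHS [L M T^-1], RHS [L^-1 M T] ✗ — momentum is mass times velocity; should be mv⃗ (and division by a vector is undefined)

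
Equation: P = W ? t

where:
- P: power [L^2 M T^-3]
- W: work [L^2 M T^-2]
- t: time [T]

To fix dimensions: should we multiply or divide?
division (÷): P = W ÷ t

P [L^2 M T^-3]; W [L^2 M T^-2]; t [T].
W × t → [L^2 M T^-1] ✗
W ÷ t → [L^2 M T^-3] ✓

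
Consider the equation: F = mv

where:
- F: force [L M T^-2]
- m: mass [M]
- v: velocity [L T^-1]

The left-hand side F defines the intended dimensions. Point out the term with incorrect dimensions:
The right-hand side term mv

F has dimensions [L M T^-2], but mv has dimensions [L M T^-1], so the term mv is dimensionally wrong for F.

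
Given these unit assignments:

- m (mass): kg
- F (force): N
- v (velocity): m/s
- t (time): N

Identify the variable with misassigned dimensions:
t

The variable t (time) should have units s, not N.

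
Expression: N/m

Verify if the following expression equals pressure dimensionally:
No

The expression N/m has dimensions [M T^-2], but pressure has dimensions [L^-1 M T^-2].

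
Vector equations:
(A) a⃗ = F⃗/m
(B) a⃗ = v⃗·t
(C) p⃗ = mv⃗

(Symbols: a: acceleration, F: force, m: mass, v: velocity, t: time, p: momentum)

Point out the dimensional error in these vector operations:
(B) a⃗ = v⃗·t

(A) a⃗ = F⃗/m: LHS [L T^-2], RHS [L T^-2] ✓ — force (vector) divided by mass (scalar)
(B) a⃗ = v⃗·t: LHS [L T^-2], RHS [L] ✗ — acceleration is velocity per time; should be v⃗/t
(C) p⃗ = mv⃗: LHS [L M T^-1], RHS [L M T^-1] ✓ — mass (scalar) times velocity (vector)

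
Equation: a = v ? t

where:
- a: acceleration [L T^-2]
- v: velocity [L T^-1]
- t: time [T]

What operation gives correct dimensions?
division (÷): a = v ÷ t

a [L T^-2]; v [L T^-1]; t [T].
v × t → [L] ✗
v ÷ t → [L T^-2] ✓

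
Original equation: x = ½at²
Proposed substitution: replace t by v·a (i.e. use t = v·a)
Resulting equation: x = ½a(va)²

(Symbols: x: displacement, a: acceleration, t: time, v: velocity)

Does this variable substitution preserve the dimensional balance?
No

[t] = [T] and [v·a] = [L^2 T^-3]. These differ, so the substitution replaces a quantity by one of different dimensions and the result x = ½a(va)² has LHS [L] vs RHS [L^5 T^-8] — inconsistent.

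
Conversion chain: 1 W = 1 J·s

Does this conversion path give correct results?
The chain is incorrect (it contains an error).

Incorrect: Watt is J/s, not J·s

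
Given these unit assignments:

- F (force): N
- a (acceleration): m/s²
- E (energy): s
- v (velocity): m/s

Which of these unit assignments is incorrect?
E

The variable E (energy) should have units J, not s.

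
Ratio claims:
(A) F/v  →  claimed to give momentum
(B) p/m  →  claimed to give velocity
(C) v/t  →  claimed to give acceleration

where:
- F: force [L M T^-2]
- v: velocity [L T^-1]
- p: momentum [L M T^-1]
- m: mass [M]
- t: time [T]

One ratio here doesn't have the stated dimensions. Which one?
(A) F/v does not give momentum

(A) F/v: [M T^-1] ≠ momentum [L M T^-1] ✗
(B) p/m: [L T^-1] = velocity [L T^-1] ✓
(C) v/t: [L T^-2] = acceleration [L T^-2] ✓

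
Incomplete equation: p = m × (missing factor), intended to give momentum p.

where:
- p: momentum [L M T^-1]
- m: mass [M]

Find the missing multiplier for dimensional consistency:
v (velocity), dimensions [L T^-1]

p has dimensions [L M T^-1] and m has dimensions [M].
The missing factor must have dimensions [L M T^-1] / [M] = [L T^-1], i.e. velocity (v).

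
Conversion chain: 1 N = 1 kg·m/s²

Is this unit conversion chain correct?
The chain is correct (no errors).

Correct: Newton is defined as kg·m/s²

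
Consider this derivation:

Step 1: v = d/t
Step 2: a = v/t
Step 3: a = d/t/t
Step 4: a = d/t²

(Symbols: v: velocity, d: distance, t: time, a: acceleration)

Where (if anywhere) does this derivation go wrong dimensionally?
No step introduces an error — all steps are dimensionally consistent.

Step 1: v = d/t → LHS [L T^-1], RHS [L T^-1] ✓
Step 2: a = v/t → LHS [L T^-2], RHS [L T^-2] ✓
Step 3: a = d/t/t → LHS [L T^-2], RHS [L T^-2] ✓
Step 4: a = d/t² → LHS [L T^-2], RHS [L T^-2] ✓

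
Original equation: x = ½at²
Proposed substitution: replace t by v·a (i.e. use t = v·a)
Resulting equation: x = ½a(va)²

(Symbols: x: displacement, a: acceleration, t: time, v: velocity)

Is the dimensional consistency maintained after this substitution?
No

[t] = [T] and [v·a] = [L^2 T^-3]. These differ, so the substitution replaces a quantity by one of different dimensions and the result x = ½a(va)² has LHS [L] vs RHS [L^5 T^-8] — inconsistent.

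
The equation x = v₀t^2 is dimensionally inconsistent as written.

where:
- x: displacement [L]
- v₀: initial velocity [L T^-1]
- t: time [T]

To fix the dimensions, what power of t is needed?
The exponent of t should be 1: x = v₀t

The LHS x has dimensions [L]; t has dimensions [T].
As written, the RHS v₀t^2 (exponent 2 on t) has dimensions [L T], which does not match.
With exponent 1, the RHS v₀t has dimensions [L], matching the LHS.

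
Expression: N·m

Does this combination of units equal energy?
Yes

The expression N·m has dimensions [L^2 M T^-2], which is exactly energy [L^2 M T^-2].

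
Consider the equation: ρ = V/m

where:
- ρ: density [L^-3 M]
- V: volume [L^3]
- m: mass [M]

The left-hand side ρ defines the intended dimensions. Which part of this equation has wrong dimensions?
The right-hand side term V/m

ρ has dimensions [L^-3 M], but V/m has dimensions [L^3 M^-1], so the term V/m is dimensionally wrong for ρ.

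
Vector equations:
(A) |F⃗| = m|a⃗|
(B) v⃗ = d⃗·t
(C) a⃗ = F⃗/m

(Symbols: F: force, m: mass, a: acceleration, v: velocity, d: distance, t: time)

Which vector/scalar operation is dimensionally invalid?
(B) v⃗ = d⃗·t

(A) |F⃗| = m|a⃗|: LHS [L M T^-2], RHS [L M T^-2] ✓ — magnitudes of vectors are scalars
(B) v⃗ = d⃗·t: LHS [L T^-1], RHS [L T] ✗ — velocity is displacement per time; should be d⃗/t
(C) a⃗ = F⃗/m: LHS [L T^-2], RHS [L T^-2] ✓ — force (vector) divided by mass (scalar)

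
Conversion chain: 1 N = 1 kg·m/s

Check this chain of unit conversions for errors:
The chain is incorrect (it contains an error).

Incorrect: Newton is kg·m/s², not kg·m/s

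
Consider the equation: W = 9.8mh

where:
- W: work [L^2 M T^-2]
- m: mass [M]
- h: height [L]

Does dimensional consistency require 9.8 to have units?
Yes

W has dimensions [L^2 M T^-2], while mh alone has dimensions [L M]. For the equation to balance, the factor 9.8 must carry dimensions [L T^-2] — it is a dimensional constant (a numerical value of a physical quantity with its units suppressed), not a pure number.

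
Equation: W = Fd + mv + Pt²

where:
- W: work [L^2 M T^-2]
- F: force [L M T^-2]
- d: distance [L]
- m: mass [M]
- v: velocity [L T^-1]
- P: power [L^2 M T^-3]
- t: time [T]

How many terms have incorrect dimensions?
2

LHS W: [L^2 M T^-2]
- Fd: [L^2 M T^-2] ✓
- mv: [L M T^-1] ✗
- Pt²: [L^2 M T^-1] ✗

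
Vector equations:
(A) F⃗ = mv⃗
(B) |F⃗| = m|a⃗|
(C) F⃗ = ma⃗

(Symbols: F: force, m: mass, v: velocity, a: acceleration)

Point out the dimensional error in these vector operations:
(A) F⃗ = mv⃗

(A) F⃗ = mv⃗: LHS [L M T^-2], RHS [L M T^-1] ✗ — mass times velocity is momentum, not force; should be ma⃗
(B) |F⃗| = m|a⃗|: LHS [L M T^-2], RHS [L M T^-2] ✓ — magnitudes of vectors are scalars
(C) F⃗ = ma⃗: LHS [L M T^-2], RHS [L M T^-2] ✓ — Force and acceleration are vectors, mass is a scalar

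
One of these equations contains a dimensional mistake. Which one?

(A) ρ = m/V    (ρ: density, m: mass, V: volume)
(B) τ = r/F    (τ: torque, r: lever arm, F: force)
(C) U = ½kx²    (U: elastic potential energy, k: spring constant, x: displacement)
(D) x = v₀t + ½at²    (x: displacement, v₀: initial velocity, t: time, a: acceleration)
(B) τ = r/F

The equation (B) τ = r/F is dimensionally incorrect.

LHS (τ): [L^2 M T^-2]
RHS (r/F): [M^-1 T^2] ✗

The dimensions do not match. The other three equations balance.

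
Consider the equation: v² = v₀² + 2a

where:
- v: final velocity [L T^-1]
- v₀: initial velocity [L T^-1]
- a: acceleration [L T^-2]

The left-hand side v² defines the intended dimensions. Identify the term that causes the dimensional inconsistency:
The term 2a

Checking each RHS term against the LHS:
- v₀²: [L^2 T^-2] — matches v² [L^2 T^-2] ✓
- 2a: [L T^-2] — does NOT match v² [L^2 T^-2] ✗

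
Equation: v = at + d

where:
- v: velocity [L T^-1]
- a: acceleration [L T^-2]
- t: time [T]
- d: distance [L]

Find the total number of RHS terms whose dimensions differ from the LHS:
1

LHS v: [L T^-1]
- at: [L T^-1] ✓
- d: [L] ✗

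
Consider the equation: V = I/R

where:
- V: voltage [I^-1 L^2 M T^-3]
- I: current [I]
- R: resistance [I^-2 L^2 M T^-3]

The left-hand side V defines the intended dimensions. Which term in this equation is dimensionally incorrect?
The right-hand side term I/R

V has dimensions [I^-1 L^2 M T^-3], but I/R has dimensions [I^3 L^-2 M^-1 T^3], so the term I/R is dimensionally wrong for V.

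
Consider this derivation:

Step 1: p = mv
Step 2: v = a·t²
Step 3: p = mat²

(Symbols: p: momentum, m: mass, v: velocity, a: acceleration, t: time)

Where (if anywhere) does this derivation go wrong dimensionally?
Step 2

Step 1: p = mv → LHS [L M T^-1], RHS [L M T^-1] ✓
Step 2: v = a·t² → LHS [L T^-1], RHS [L] ✗

The first dimensional inconsistency appears in step 2: v = a·t²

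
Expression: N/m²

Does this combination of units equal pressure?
Yes

The expression N/m² has dimensions [L^-1 M T^-2], which is exactly pressure [L^-1 M T^-2].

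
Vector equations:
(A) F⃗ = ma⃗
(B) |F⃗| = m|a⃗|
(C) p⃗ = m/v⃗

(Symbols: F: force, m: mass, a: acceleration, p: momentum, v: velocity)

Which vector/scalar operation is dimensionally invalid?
(C) p⃗ = m/v⃗

(A) F⃗ = ma⃗: LHS [L M T^-2], RHS [L M T^-2] ✓ — Force and acceleration are vectors, mass is a scalar
(B) |F⃗| = m|a⃗|: LHS [L M T^-2], RHS [L M T^-2] ✓ — magnitudes of vectors are scalars
(C) p⃗ = m/v⃗: LHS [L M T^-1], RHS [L^-1 M T] ✗ — momentum is mass times velocity; should be mv⃗ (and division by a vector is undefined)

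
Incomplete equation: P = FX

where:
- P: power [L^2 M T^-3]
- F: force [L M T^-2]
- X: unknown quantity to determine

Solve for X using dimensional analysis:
X = v (velocity), dimensions [L T^-1]

P has dimensions [L^2 M T^-3]; the rest of the RHS (F) has dimensions [L M T^-2].
So X must have dimensions [L T^-1] — X = v (velocity).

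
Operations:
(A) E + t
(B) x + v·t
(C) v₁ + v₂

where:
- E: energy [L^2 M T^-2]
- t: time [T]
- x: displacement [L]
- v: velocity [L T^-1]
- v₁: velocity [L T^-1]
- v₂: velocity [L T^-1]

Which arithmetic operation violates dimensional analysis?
(A) E + t

(A) E + t: E [L^2 M T^-2] and t [T] — different dimensions cannot be added/subtracted ✗
(B) x + v·t: x [L] and v·t [L] — same dimensions ✓
(C) v₁ + v₂: v₁ [L T^-1] and v₂ [L T^-1] — same dimensions ✓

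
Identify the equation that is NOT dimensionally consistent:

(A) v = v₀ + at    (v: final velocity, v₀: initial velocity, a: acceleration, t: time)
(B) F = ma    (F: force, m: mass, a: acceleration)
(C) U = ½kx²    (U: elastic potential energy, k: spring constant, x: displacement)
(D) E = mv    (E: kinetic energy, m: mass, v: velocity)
(D) E = mv

The equation (D) E = mv is dimensionally incorrect.

LHS (E): [L^2 M T^-2]
RHS (mv): [L M T^-1] ✗

The dimensions do not match. The other three equations balance.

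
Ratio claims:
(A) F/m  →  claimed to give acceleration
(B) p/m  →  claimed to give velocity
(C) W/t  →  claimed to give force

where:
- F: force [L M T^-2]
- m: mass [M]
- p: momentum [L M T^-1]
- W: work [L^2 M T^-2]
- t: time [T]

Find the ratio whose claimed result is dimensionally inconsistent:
(C) W/t does not give force

(A) F/m: [L T^-2] = acceleration [L T^-2] ✓
(B) p/m: [L T^-1] = velocity [L T^-1] ✓
(C) W/t: [L^2 M T^-3] ≠ force [L M T^-2] ✗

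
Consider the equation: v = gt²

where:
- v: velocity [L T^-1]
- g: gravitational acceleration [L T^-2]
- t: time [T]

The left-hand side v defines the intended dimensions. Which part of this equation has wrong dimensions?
The right-hand side term gt²

v has dimensions [L T^-1], but gt² has dimensions [L], so the term gt² is dimensionally wrong for v.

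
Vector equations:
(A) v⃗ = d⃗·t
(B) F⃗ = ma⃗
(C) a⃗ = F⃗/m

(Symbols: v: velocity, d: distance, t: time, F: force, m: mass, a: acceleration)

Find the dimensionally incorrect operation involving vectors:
(A) v⃗ = d⃗·t

(A) v⃗ = d⃗·t: LHS [L T^-1], RHS [L T] ✗ — velocity is displacement per time; should be d⃗/t
(B) F⃗ = ma⃗: LHS [L M T^-2], RHS [L M T^-2] ✓ — Force and acceleration are vectors, mass is a scalar
(C) a⃗ = F⃗/m: LHS [L T^-2], RHS [L T^-2] ✓ — force (vector) divided by mass (scalar)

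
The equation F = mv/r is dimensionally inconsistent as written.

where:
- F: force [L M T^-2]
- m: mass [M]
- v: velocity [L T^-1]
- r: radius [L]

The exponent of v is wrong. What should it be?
The exponent of v should be 2: F = mv^2/r

The LHS F has dimensions [L M T^-2]; v has dimensions [L T^-1].
As written, the RHS mv/r (exponent 1 on v) has dimensions [M T^-1], which does not match.
With exponent 2, the RHS mv^2/r has dimensions [L M T^-2], matching the LHS.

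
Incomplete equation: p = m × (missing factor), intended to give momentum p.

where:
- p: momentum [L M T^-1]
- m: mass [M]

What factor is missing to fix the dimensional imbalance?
v (velocity), dimensions [L T^-1]

p has dimensions [L M T^-1] and m has dimensions [M].
The missing factor must have dimensions [L M T^-1] / [M] = [L T^-1], i.e. velocity (v).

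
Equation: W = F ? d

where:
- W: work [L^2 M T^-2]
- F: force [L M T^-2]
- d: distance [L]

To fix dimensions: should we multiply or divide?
multiplication (×): W = F × d

W [L^2 M T^-2]; F [L M T^-2]; d [L].
F × d → [L^2 M T^-2] ✓
F ÷ d → [M T^-2] ✗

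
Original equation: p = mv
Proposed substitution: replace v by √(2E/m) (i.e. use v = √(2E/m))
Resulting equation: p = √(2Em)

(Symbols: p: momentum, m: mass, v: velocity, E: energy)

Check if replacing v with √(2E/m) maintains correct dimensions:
Yes

[v] = [L T^-1] and [√(2E/m)] = [L T^-1]. These match, so the substitution replaces a quantity by one of the same dimensions and the result p = √(2Em) has LHS [L M T^-1] vs RHS [L M T^-1] — still consistent.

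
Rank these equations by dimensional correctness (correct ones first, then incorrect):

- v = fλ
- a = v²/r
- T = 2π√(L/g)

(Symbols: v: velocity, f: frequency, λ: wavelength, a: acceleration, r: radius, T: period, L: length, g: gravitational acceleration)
Dimensionally correct: v = fλ, a = v²/r, T = 2π√(L/g)
Dimensionally incorrect: none
Ordered (correct first, then incorrect): v = fλ, a = v²/r, T = 2π√(L/g)

- v = fλ: LHS [L T^-1], RHS [L T^-1] → correct ✓
- a = v²/r: LHS [L T^-2], RHS [L T^-2] → correct ✓
- T = 2π√(L/g): LHS [T], RHS [T] → correct ✓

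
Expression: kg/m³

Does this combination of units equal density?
Yes

The expression kg/m³ has dimensions [L^-3 M], which is exactly density [L^-3 M].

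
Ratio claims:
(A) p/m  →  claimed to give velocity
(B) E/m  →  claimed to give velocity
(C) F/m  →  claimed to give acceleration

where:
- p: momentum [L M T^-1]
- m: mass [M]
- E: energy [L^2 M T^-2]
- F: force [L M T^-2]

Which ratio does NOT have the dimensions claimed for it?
(B) E/m does not give velocity

(A) p/m: [L T^-1] = velocity [L T^-1] ✓
(B) E/m: [L^2 T^-2] ≠ velocity [L T^-1] ✗
(C) F/m: [L T^-2] = acceleration [L T^-2] ✓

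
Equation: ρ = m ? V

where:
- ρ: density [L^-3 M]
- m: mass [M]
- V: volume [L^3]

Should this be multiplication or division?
division (÷): ρ = m ÷ V

ρ [L^-3 M]; m [M]; V [L^3].
m × V → [L^3 M] ✗
m ÷ V → [L^-3 M] ✓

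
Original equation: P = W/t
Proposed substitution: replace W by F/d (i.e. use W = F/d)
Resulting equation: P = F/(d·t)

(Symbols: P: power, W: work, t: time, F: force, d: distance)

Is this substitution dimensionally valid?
No

[W] = [L^2 M T^-2] and [F/d] = [M T^-2]. These differ, so the substitution replaces a quantity by one of different dimensions and the result P = F/(d·t) has LHS [L^2 M T^-3] vs RHS [M T^-3] — inconsistent.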